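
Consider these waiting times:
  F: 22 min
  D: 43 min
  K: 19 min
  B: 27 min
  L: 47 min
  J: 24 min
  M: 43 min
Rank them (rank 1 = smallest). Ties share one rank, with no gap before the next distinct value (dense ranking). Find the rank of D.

Sorted (ascending): 19, 22, 24, 27, 43, 43, 47
The 2 values of 43 share dense rank 5.
Remaining distinct values take the next consecutive integers.
D has value 43 min → rank 5.

5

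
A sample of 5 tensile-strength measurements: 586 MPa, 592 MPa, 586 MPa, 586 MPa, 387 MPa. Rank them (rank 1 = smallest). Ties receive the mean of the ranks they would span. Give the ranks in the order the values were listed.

3, 5, 3, 3, 1

Sorted (ascending): 387, 586, 586, 586, 592
The 3 values of 586 occupy positions 2–4 → average rank 3.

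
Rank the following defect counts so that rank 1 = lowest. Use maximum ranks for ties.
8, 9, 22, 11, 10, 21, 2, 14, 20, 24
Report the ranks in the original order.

2, 3, 9, 5, 4, 8, 1, 6, 7, 10

Sorted (ascending): 2, 8, 9, 10, 11, 14, 20, 21, 22, 24
No ties — each value takes its position as its rank.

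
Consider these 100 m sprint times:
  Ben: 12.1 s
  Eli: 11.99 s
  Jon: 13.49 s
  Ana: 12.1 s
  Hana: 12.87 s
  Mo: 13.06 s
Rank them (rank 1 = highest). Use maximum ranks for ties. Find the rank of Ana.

5

Sorted (descending): 13.49, 13.06, 12.87, 12.1, 12.1, 11.99
The 2 values of 12.1 occupy positions 4–5 → each gets rank 5.
Ana has value 12.1 s → rank 5.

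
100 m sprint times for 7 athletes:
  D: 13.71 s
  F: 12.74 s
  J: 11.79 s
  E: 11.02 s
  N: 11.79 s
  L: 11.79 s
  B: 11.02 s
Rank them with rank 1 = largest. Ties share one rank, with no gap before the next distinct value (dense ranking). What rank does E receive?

4

Sorted (descending): 13.71, 12.74, 11.79, 11.79, 11.79, 11.02, 11.02
The 3 values of 11.79 share dense rank 3.
The 2 values of 11.02 share dense rank 4.
Remaining distinct values take the next consecutive integers.
E has value 11.02 s → rank 4.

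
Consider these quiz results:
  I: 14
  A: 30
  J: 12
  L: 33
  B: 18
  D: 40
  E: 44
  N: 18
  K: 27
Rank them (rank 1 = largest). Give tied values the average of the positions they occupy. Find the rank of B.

Sorted (descending): 44, 40, 33, 30, 27, 18, 18, 14, 12
The 2 values of 18 occupy positions 6–7 → average rank (6+7)/2 = 6.5.
B has value 18 → rank 6.5.

6.5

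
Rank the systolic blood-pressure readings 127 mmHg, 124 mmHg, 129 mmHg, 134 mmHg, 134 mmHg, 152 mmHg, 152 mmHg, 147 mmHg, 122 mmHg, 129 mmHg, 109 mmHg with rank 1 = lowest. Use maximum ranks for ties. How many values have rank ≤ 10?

9

Sorted (ascending): 109, 122, 124, 127, 129, 129, 134, 134, 147, 152, 152
The 2 values of 129 occupy positions 5–6 → each gets rank 6.
The 2 values of 134 occupy positions 7–8 → each gets rank 8.
The 2 values of 152 occupy positions 10–11 → each gets rank 11.
Ranks ≤ 10: {1, 2, 3, 4, 6, 6, 8, 8, 9} → 9 values.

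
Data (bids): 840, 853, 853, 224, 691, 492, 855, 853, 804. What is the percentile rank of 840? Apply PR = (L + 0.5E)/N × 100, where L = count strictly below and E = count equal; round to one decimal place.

50.0

N = 9.
Strictly below 840: 4. Equal to 840: 1.
PR = (4 + 0.5·1)/9 × 100 = 50.0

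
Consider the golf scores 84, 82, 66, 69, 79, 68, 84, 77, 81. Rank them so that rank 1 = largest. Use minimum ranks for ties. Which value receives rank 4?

81

Sorted (descending): 84, 84, 82, 81, 79, 77, 69, 68, 66
The 2 values of 84 occupy positions 1–2 → each gets rank 1.
Rank 4 → value 81.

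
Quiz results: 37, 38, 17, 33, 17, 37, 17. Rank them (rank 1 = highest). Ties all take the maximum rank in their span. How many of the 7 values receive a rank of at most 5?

Sorted (descending): 38, 37, 37, 33, 17, 17, 17
The 2 values of 37 occupy positions 2–3 → each gets rank 3.
The 3 values of 17 occupy positions 5–7 → each gets rank 7.
Ranks ≤ 5: {1, 3, 3, 4} → 4 values.

4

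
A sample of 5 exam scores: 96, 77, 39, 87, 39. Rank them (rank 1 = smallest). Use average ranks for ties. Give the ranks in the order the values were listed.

5, 3, 1.5, 4, 1.5

Sorted (ascending): 39, 39, 77, 87, 96
The 2 values of 39 occupy positions 1–2 → average rank (1+2)/2 = 1.5.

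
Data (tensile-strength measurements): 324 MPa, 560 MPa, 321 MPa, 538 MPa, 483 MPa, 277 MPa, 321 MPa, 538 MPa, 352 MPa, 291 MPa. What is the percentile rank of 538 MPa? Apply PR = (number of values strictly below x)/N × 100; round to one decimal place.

N = 10.
Strictly below 538: 7. Equal to 538: 2.
PR = 7/10 × 100 = 70.0

70.0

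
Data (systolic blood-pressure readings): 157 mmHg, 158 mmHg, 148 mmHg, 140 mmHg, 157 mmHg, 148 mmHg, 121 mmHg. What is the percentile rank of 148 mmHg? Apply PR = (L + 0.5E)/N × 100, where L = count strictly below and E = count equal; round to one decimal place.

N = 7.
Strictly below 148: 2. Equal to 148: 2.
PR = (2 + 0.5·2)/7 × 100 = 42.9

42.9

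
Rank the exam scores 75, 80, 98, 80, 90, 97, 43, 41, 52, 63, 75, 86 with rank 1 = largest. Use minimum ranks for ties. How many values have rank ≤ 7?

Sorted (descending): 98, 97, 90, 86, 80, 80, 75, 75, 63, 52, 43, 41
The 2 values of 80 occupy positions 5–6 → each gets rank 5.
The 2 values of 75 occupy positions 7–8 → each gets rank 7.
Ranks ≤ 7: {1, 2, 3, 4, 5, 5, 7, 7} → 8 values.

8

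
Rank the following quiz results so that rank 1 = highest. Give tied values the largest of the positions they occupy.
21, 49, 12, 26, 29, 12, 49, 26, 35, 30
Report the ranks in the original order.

Sorted (descending): 49, 49, 35, 30, 29, 26, 26, 21, 12, 12
The 2 values of 49 occupy positions 1–2 → each gets rank 2.
The 2 values of 26 occupy positions 6–7 → each gets rank 7.
The 2 values of 12 occupy positions 9–10 → each gets rank 10.

8, 2, 10, 7, 5, 10, 2, 7, 3, 4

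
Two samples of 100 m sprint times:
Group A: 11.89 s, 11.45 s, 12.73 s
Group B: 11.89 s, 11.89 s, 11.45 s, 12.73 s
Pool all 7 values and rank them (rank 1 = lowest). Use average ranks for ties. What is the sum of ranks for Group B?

Sorted (ascending): 11.45, 11.45, 11.89, 11.89, 11.89, 12.73, 12.73
The 2 values of 11.45 occupy positions 1–2 → average rank (1+2)/2 = 1.5.
The 3 values of 11.89 occupy positions 3–5 → average rank 4.
The 2 values of 12.73 occupy positions 6–7 → average rank (6+7)/2 = 6.5.
Group B values → pooled ranks: 11.89→4, 11.89→4, 11.45→1.5, 12.73→6.5
Rank sum = 4 + 4 + 1.5 + 6.5 = 16

16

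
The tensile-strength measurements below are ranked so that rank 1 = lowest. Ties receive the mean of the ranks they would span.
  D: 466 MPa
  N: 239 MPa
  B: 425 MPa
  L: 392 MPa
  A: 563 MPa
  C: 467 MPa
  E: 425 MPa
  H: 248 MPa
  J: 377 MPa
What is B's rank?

5.5

Sorted (ascending): 239, 248, 377, 392, 425, 425, 466, 467, 563
The 2 values of 425 occupy positions 5–6 → average rank (5+6)/2 = 5.5.
B has value 425 MPa → rank 5.5.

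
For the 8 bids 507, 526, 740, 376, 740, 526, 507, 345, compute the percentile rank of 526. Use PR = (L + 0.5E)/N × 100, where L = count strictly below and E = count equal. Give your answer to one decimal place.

N = 8.
Strictly below 526: 4. Equal to 526: 2.
PR = (4 + 0.5·2)/8 × 100 = 62.5

62.5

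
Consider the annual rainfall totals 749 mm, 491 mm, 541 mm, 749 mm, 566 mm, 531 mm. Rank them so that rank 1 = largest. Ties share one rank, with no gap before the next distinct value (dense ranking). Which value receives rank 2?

566

Sorted (descending): 749, 749, 566, 541, 531, 491
The 2 values of 749 share dense rank 1.
Remaining distinct values take the next consecutive integers.
Rank 2 → value 566.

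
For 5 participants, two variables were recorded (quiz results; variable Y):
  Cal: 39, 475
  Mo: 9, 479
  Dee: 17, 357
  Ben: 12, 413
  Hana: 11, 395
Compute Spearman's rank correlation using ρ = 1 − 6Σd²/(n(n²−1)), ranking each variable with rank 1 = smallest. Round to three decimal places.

Ranks of variable 1: 5, 1, 4, 3, 2
Ranks of variable 2: 4, 5, 1, 3, 2
d = r₁ − r₂: 1, -4, 3, 0, 0
d²: 1, 16, 9, 0, 0; Σd² = 26
ρ = 1 − 6·26/(5·24) = 1 − 156/120 = -0.300

-0.300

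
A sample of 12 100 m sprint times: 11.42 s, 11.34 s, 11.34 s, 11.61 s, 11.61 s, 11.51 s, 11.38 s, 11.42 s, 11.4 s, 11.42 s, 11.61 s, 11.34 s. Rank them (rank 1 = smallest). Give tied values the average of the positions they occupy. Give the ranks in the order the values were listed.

Sorted (ascending): 11.34, 11.34, 11.34, 11.38, 11.4, 11.42, 11.42, 11.42, 11.51, 11.61, 11.61, 11.61
The 3 values of 11.34 occupy positions 1–3 → average rank 2.
The 3 values of 11.42 occupy positions 6–8 → average rank 7.
The 3 values of 11.61 occupy positions 10–12 → average rank 11.

7, 2, 2, 11, 11, 9, 4, 7, 5, 7, 11, 2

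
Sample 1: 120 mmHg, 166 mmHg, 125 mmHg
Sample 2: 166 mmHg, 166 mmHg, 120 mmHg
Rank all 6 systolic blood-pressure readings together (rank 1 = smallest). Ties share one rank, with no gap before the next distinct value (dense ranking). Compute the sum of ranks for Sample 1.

Sorted (ascending): 120, 120, 125, 166, 166, 166
The 2 values of 120 share dense rank 1.
The 3 values of 166 share dense rank 3.
Remaining distinct values take the next consecutive integers.
Sample 1 values → pooled ranks: 120→1, 166→3, 125→2
Rank sum = 1 + 3 + 2 = 6

6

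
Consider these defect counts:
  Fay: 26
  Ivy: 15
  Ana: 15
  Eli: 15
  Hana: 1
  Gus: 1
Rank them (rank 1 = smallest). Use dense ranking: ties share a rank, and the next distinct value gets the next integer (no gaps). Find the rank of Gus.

Sorted (ascending): 1, 1, 15, 15, 15, 26
The 2 values of 1 share dense rank 1.
The 3 values of 15 share dense rank 2.
Remaining distinct values take the next consecutive integers.
Gus has value 1 → rank 1.

1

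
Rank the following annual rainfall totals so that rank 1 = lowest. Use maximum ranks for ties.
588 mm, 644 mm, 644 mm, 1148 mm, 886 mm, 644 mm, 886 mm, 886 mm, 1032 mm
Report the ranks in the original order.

Sorted (ascending): 588, 644, 644, 644, 886, 886, 886, 1032, 1148
The 3 values of 644 occupy positions 2–4 → each gets rank 4.
The 3 values of 886 occupy positions 5–7 → each gets rank 7.

1, 4, 4, 9, 7, 4, 7, 7, 8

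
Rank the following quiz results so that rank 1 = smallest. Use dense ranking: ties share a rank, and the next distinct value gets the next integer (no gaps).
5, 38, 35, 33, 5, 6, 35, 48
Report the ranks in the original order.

1, 5, 4, 3, 1, 2, 4, 6

Sorted (ascending): 5, 5, 6, 33, 35, 35, 38, 48
The 2 values of 5 share dense rank 1.
The 2 values of 35 share dense rank 4.
Remaining distinct values take the next consecutive integers.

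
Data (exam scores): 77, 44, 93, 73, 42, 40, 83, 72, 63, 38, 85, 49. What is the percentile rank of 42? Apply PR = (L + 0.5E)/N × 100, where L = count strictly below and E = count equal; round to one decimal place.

20.8

N = 12.
Strictly below 42: 2. Equal to 42: 1.
PR = (2 + 0.5·1)/12 × 100 = 20.8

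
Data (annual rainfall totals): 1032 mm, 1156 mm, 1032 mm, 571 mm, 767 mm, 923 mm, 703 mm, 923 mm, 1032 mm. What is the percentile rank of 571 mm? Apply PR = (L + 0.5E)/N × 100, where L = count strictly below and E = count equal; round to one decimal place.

5.6

N = 9.
Strictly below 571: 0. Equal to 571: 1.
PR = (0 + 0.5·1)/9 × 100 = 5.6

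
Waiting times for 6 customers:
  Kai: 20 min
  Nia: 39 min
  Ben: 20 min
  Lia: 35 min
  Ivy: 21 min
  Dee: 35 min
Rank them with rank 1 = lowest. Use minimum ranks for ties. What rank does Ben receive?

Sorted (ascending): 20, 20, 21, 35, 35, 39
The 2 values of 20 occupy positions 1–2 → each gets rank 1.
The 2 values of 35 occupy positions 4–5 → each gets rank 4.
Ben has value 20 min → rank 1.

1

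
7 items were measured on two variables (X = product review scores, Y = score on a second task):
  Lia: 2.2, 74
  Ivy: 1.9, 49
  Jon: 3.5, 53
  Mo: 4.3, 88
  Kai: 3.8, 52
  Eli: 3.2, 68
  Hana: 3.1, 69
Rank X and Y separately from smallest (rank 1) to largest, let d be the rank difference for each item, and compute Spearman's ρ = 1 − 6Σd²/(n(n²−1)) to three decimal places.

0.286

Ranks of variable 1: 2, 1, 5, 7, 6, 4, 3
Ranks of variable 2: 6, 1, 3, 7, 2, 4, 5
d = r₁ − r₂: -4, 0, 2, 0, 4, 0, -2
d²: 16, 0, 4, 0, 16, 0, 4; Σd² = 40
ρ = 1 − 6·40/(7·48) = 1 − 240/336 = 0.286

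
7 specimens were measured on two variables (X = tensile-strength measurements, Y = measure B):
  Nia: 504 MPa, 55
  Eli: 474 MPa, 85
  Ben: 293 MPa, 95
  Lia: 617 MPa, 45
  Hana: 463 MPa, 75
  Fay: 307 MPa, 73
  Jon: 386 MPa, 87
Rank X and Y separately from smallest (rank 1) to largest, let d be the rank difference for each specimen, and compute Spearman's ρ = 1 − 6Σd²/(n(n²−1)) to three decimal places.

Ranks of variable 1: 6, 5, 1, 7, 4, 2, 3
Ranks of variable 2: 2, 5, 7, 1, 4, 3, 6
d = r₁ − r₂: 4, 0, -6, 6, 0, -1, -3
d²: 16, 0, 36, 36, 0, 1, 9; Σd² = 98
ρ = 1 − 6·98/(7·48) = 1 − 588/336 = -0.750

-0.750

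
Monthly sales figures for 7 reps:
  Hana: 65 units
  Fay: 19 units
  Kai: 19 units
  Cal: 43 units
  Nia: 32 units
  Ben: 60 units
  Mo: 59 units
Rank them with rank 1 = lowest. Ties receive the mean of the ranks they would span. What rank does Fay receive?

1.5

Sorted (ascending): 19, 19, 32, 43, 59, 60, 65
The 2 values of 19 occupy positions 1–2 → average rank (1+2)/2 = 1.5.
Fay has value 19 units → rank 1.5.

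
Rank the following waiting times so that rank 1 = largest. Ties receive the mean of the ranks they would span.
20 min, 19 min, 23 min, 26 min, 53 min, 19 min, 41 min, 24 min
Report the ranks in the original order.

Sorted (descending): 53, 41, 26, 24, 23, 20, 19, 19
The 2 values of 19 occupy positions 7–8 → average rank (7+8)/2 = 7.5.

6, 7.5, 5, 3, 1, 7.5, 2, 4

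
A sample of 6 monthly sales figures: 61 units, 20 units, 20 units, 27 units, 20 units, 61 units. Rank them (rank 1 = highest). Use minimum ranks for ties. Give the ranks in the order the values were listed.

1, 4, 4, 3, 4, 1

Sorted (descending): 61, 61, 27, 20, 20, 20
The 2 values of 61 occupy positions 1–2 → each gets rank 1.
The 3 values of 20 occupy positions 4–6 → each gets rank 4.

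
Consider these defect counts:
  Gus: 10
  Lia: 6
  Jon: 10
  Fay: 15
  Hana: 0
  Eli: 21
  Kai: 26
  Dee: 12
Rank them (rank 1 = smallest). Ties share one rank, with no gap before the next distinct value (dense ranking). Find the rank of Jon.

Sorted (ascending): 0, 6, 10, 10, 12, 15, 21, 26
The 2 values of 10 share dense rank 3.
Remaining distinct values take the next consecutive integers.
Jon has value 10 → rank 3.

3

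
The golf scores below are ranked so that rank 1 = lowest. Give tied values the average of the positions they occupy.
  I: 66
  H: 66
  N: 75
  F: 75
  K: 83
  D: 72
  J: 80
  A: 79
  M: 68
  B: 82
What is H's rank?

Sorted (ascending): 66, 66, 68, 72, 75, 75, 79, 80, 82, 83
The 2 values of 66 occupy positions 1–2 → average rank (1+2)/2 = 1.5.
The 2 values of 75 occupy positions 5–6 → average rank (5+6)/2 = 5.5.
H has value 66 → rank 1.5.

1.5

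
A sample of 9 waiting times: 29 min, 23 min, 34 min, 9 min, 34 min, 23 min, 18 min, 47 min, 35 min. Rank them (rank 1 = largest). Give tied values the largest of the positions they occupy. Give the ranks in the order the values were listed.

5, 7, 4, 9, 4, 7, 8, 1, 2

Sorted (descending): 47, 35, 34, 34, 29, 23, 23, 18, 9
The 2 values of 34 occupy positions 3–4 → each gets rank 4.
The 2 values of 23 occupy positions 6–7 → each gets rank 7.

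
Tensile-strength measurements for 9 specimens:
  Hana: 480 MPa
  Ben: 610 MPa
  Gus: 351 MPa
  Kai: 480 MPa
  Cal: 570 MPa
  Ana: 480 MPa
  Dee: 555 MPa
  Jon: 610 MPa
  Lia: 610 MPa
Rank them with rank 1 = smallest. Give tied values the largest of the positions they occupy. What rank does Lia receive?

9

Sorted (ascending): 351, 480, 480, 480, 555, 570, 610, 610, 610
The 3 values of 480 occupy positions 2–4 → each gets rank 4.
The 3 values of 610 occupy positions 7–9 → each gets rank 9.
Lia has value 610 MPa → rank 9.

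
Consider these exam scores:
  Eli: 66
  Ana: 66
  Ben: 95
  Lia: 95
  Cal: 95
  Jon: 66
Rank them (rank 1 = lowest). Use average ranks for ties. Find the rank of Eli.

2

Sorted (ascending): 66, 66, 66, 95, 95, 95
The 3 values of 66 occupy positions 1–3 → average rank 2.
The 3 values of 95 occupy positions 4–6 → average rank 5.
Eli has value 66 → rank 2.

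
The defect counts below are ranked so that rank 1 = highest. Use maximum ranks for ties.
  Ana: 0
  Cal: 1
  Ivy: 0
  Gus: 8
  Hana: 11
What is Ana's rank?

Sorted (descending): 11, 8, 1, 0, 0
The 2 values of 0 occupy positions 4–5 → each gets rank 5.
Ana has value 0 → rank 5.

5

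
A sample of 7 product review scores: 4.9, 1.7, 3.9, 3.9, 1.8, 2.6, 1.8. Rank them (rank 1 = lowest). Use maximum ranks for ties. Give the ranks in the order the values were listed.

7, 1, 6, 6, 3, 4, 3

Sorted (ascending): 1.7, 1.8, 1.8, 2.6, 3.9, 3.9, 4.9
The 2 values of 1.8 occupy positions 2–3 → each gets rank 3.
The 2 values of 3.9 occupy positions 5–6 → each gets rank 6.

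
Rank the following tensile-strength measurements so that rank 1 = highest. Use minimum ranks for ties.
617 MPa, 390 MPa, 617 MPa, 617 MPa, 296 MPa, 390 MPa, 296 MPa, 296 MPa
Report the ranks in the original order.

Sorted (descending): 617, 617, 617, 390, 390, 296, 296, 296
The 3 values of 617 occupy positions 1–3 → each gets rank 1.
The 2 values of 390 occupy positions 4–5 → each gets rank 4.
The 3 values of 296 occupy positions 6–8 → each gets rank 6.

1, 4, 1, 1, 6, 4, 6, 6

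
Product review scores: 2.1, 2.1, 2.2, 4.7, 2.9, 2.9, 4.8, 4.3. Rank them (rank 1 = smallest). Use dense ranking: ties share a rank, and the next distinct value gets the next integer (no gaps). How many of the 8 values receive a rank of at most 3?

5

Sorted (ascending): 2.1, 2.1, 2.2, 2.9, 2.9, 4.3, 4.7, 4.8
The 2 values of 2.1 share dense rank 1.
The 2 values of 2.9 share dense rank 3.
Remaining distinct values take the next consecutive integers.
Ranks ≤ 3: {1, 1, 2, 3, 3} → 5 values.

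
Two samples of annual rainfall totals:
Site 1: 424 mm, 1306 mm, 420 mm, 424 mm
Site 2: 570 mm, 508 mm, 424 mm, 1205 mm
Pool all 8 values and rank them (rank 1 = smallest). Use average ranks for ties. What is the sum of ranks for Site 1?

Sorted (ascending): 420, 424, 424, 424, 508, 570, 1205, 1306
The 3 values of 424 occupy positions 2–4 → average rank 3.
Site 1 values → pooled ranks: 424→3, 1306→8, 420→1, 424→3
Rank sum = 3 + 8 + 1 + 3 = 15

15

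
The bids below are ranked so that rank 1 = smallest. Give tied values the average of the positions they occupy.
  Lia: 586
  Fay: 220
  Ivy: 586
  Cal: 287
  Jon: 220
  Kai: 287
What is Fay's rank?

Sorted (ascending): 220, 220, 287, 287, 586, 586
The 2 values of 220 occupy positions 1–2 → average rank (1+2)/2 = 1.5.
The 2 values of 287 occupy positions 3–4 → average rank (3+4)/2 = 3.5.
The 2 values of 586 occupy positions 5–6 → average rank (5+6)/2 = 5.5.
Fay has value 220 → rank 1.5.

1.5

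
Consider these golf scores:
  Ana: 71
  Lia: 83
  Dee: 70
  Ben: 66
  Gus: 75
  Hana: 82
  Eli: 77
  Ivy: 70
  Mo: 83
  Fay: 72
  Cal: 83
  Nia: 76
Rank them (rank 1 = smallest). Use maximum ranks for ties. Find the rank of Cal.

12

Sorted (ascending): 66, 70, 70, 71, 72, 75, 76, 77, 82, 83, 83, 83
The 2 values of 70 occupy positions 2–3 → each gets rank 3.
The 3 values of 83 occupy positions 10–12 → each gets rank 12.
Cal has value 83 → rank 12.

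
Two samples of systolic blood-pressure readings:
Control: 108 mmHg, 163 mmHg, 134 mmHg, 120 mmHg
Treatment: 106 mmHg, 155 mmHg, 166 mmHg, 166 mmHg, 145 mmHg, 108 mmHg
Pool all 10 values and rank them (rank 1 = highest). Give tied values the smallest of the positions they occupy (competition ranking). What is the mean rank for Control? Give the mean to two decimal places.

Sorted (descending): 166, 166, 163, 155, 145, 134, 120, 108, 108, 106
The 2 values of 166 occupy positions 1–2 → each gets rank 1.
The 2 values of 108 occupy positions 8–9 → each gets rank 8.
Control values → pooled ranks: 108→8, 163→3, 134→6, 120→7
Mean rank = (8 + 3 + 6 + 7) / 4 = 6.00

6.00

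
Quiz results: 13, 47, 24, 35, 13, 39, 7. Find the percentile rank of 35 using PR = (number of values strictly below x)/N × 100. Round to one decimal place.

N = 7.
Strictly below 35: 4. Equal to 35: 1.
PR = 4/7 × 100 = 57.1

57.1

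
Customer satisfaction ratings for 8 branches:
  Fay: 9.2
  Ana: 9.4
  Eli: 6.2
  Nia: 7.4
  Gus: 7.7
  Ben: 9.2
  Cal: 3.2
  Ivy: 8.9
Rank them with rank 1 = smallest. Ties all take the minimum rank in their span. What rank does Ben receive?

Sorted (ascending): 3.2, 6.2, 7.4, 7.7, 8.9, 9.2, 9.2, 9.4
The 2 values of 9.2 occupy positions 6–7 → each gets rank 6.
Ben has value 9.2 → rank 6.

6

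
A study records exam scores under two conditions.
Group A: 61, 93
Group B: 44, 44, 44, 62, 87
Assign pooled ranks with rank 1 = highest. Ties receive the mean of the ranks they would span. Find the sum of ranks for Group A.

5

Sorted (descending): 93, 87, 62, 61, 44, 44, 44
The 3 values of 44 occupy positions 5–7 → average rank 6.
Group A values → pooled ranks: 61→4, 93→1
Rank sum = 4 + 1 = 5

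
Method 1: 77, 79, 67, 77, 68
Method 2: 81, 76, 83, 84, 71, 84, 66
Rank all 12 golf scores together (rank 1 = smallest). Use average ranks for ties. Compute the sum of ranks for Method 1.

26

Sorted (ascending): 66, 67, 68, 71, 76, 77, 77, 79, 81, 83, 84, 84
The 2 values of 77 occupy positions 6–7 → average rank (6+7)/2 = 6.5.
The 2 values of 84 occupy positions 11–12 → average rank (11+12)/2 = 11.5.
Method 1 values → pooled ranks: 77→6.5, 79→8, 67→2, 77→6.5, 68→3
Rank sum = 6.5 + 8 + 2 + 6.5 + 3 = 26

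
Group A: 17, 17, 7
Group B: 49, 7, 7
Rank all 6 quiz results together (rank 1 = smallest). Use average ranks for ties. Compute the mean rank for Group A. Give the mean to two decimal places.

Sorted (ascending): 7, 7, 7, 17, 17, 49
The 3 values of 7 occupy positions 1–3 → average rank 2.
The 2 values of 17 occupy positions 4–5 → average rank (4+5)/2 = 4.5.
Group A values → pooled ranks: 17→4.5, 17→4.5, 7→2
Mean rank = (4.5 + 4.5 + 2) / 3 = 3.67

3.67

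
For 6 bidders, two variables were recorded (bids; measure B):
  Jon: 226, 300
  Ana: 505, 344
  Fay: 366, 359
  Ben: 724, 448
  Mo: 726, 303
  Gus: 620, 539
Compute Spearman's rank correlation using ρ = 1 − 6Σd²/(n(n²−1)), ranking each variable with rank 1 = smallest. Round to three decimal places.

Ranks of variable 1: 1, 3, 2, 5, 6, 4
Ranks of variable 2: 1, 3, 4, 5, 2, 6
d = r₁ − r₂: 0, 0, -2, 0, 4, -2
d²: 0, 0, 4, 0, 16, 4; Σd² = 24
ρ = 1 − 6·24/(6·35) = 1 − 144/210 = 0.314

0.314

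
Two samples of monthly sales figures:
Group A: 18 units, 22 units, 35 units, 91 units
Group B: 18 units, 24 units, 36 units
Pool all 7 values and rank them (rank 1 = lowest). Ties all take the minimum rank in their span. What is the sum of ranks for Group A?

Sorted (ascending): 18, 18, 22, 24, 35, 36, 91
The 2 values of 18 occupy positions 1–2 → each gets rank 1.
Group A values → pooled ranks: 18→1, 22→3, 35→5, 91→7
Rank sum = 1 + 3 + 5 + 7 = 16

16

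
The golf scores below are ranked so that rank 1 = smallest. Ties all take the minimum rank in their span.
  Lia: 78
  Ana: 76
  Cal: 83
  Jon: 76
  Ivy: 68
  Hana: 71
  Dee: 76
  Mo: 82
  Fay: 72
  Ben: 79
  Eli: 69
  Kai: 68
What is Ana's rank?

Sorted (ascending): 68, 68, 69, 71, 72, 76, 76, 76, 78, 79, 82, 83
The 2 values of 68 occupy positions 1–2 → each gets rank 1.
The 3 values of 76 occupy positions 6–8 → each gets rank 6.
Ana has value 76 → rank 6.

6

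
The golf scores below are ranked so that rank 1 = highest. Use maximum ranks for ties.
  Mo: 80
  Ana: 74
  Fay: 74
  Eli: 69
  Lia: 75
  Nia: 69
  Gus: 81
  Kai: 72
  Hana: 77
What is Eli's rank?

Sorted (descending): 81, 80, 77, 75, 74, 74, 72, 69, 69
The 2 values of 74 occupy positions 5–6 → each gets rank 6.
The 2 values of 69 occupy positions 8–9 → each gets rank 9.
Eli has value 69 → rank 9.

9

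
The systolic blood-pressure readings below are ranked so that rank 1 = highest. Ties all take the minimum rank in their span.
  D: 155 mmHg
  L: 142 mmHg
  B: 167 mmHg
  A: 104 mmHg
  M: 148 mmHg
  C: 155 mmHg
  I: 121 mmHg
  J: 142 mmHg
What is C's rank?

2

Sorted (descending): 167, 155, 155, 148, 142, 142, 121, 104
The 2 values of 155 occupy positions 2–3 → each gets rank 2.
The 2 values of 142 occupy positions 5–6 → each gets rank 5.
C has value 155 mmHg → rank 2.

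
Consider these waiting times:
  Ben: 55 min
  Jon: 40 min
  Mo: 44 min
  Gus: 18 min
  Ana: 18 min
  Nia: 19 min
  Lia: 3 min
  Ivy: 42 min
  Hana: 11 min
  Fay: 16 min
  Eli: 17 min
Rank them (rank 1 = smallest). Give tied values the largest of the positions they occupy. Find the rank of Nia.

7

Sorted (ascending): 3, 11, 16, 17, 18, 18, 19, 40, 42, 44, 55
The 2 values of 18 occupy positions 5–6 → each gets rank 6.
Nia has value 19 min → rank 7.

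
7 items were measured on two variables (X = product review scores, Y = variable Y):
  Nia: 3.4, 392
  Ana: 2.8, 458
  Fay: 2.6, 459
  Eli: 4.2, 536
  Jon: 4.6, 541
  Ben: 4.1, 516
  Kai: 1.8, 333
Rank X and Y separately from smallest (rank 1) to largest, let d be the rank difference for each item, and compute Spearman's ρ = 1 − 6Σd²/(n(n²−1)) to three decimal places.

Ranks of variable 1: 4, 3, 2, 6, 7, 5, 1
Ranks of variable 2: 2, 3, 4, 6, 7, 5, 1
d = r₁ − r₂: 2, 0, -2, 0, 0, 0, 0
d²: 4, 0, 4, 0, 0, 0, 0; Σd² = 8
ρ = 1 − 6·8/(7·48) = 1 − 48/336 = 0.857

0.857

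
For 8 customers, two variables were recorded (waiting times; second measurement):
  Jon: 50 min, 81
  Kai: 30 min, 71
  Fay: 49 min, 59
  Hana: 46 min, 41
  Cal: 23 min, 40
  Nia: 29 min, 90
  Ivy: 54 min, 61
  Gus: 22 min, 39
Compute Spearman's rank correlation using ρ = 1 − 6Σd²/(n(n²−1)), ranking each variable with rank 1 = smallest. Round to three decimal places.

Ranks of variable 1: 7, 4, 6, 5, 2, 3, 8, 1
Ranks of variable 2: 7, 6, 4, 3, 2, 8, 5, 1
d = r₁ − r₂: 0, -2, 2, 2, 0, -5, 3, 0
d²: 0, 4, 4, 4, 0, 25, 9, 0; Σd² = 46
ρ = 1 − 6·46/(8·63) = 1 − 276/504 = 0.452

0.452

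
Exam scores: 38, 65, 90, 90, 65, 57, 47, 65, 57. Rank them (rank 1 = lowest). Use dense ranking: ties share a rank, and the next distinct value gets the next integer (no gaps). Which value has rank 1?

38

Sorted (ascending): 38, 47, 57, 57, 65, 65, 65, 90, 90
The 2 values of 57 share dense rank 3.
The 3 values of 65 share dense rank 4.
The 2 values of 90 share dense rank 5.
Remaining distinct values take the next consecutive integers.
Rank 1 → value 38.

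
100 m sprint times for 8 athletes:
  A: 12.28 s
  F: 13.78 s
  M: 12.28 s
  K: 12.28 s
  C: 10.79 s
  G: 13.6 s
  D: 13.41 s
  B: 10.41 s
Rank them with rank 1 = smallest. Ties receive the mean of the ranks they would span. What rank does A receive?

4

Sorted (ascending): 10.41, 10.79, 12.28, 12.28, 12.28, 13.41, 13.6, 13.78
The 3 values of 12.28 occupy positions 3–5 → average rank 4.
A has value 12.28 s → rank 4.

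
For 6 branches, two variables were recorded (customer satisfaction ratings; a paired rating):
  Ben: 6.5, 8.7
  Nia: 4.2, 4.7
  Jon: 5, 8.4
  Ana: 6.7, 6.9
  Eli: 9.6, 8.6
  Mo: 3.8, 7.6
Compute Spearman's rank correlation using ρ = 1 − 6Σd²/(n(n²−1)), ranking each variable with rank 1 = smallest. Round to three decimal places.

0.429

Ranks of variable 1: 4, 2, 3, 5, 6, 1
Ranks of variable 2: 6, 1, 4, 2, 5, 3
d = r₁ − r₂: -2, 1, -1, 3, 1, -2
d²: 4, 1, 1, 9, 1, 4; Σd² = 20
ρ = 1 − 6·20/(6·35) = 1 − 120/210 = 0.429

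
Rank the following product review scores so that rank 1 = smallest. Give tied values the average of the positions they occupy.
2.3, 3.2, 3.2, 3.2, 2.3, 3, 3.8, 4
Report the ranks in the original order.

Sorted (ascending): 2.3, 2.3, 3, 3.2, 3.2, 3.2, 3.8, 4
The 2 values of 2.3 occupy positions 1–2 → average rank (1+2)/2 = 1.5.
The 3 values of 3.2 occupy positions 4–6 → average rank 5.

1.5, 5, 5, 5, 1.5, 3, 7, 8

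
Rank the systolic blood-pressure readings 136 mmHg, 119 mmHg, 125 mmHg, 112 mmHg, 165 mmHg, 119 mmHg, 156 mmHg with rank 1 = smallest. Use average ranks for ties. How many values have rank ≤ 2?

Sorted (ascending): 112, 119, 119, 125, 136, 156, 165
The 2 values of 119 occupy positions 2–3 → average rank (2+3)/2 = 2.5.
Ranks ≤ 2: {1} → 1 value.

1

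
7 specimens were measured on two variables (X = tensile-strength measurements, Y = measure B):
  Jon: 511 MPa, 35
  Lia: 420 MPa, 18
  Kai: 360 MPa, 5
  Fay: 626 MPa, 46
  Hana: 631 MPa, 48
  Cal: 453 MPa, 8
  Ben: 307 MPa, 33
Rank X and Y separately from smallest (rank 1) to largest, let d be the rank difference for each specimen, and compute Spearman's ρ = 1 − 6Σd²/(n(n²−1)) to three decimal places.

0.750

Ranks of variable 1: 5, 3, 2, 6, 7, 4, 1
Ranks of variable 2: 5, 3, 1, 6, 7, 2, 4
d = r₁ − r₂: 0, 0, 1, 0, 0, 2, -3
d²: 0, 0, 1, 0, 0, 4, 9; Σd² = 14
ρ = 1 − 6·14/(7·48) = 1 − 84/336 = 0.750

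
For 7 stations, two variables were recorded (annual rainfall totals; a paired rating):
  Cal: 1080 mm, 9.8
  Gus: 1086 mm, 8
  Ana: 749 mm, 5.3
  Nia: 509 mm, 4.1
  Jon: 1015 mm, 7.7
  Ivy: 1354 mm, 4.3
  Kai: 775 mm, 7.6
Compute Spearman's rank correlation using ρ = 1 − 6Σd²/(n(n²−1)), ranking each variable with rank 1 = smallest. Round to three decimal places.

Ranks of variable 1: 5, 6, 2, 1, 4, 7, 3
Ranks of variable 2: 7, 6, 3, 1, 5, 2, 4
d = r₁ − r₂: -2, 0, -1, 0, -1, 5, -1
d²: 4, 0, 1, 0, 1, 25, 1; Σd² = 32
ρ = 1 − 6·32/(7·48) = 1 − 192/336 = 0.429

0.429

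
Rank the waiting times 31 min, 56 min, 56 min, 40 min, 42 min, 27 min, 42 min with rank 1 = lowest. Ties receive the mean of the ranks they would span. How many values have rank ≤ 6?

5

Sorted (ascending): 27, 31, 40, 42, 42, 56, 56
The 2 values of 42 occupy positions 4–5 → average rank (4+5)/2 = 4.5.
The 2 values of 56 occupy positions 6–7 → average rank (6+7)/2 = 6.5.
Ranks ≤ 6: {1, 2, 3, 4.5, 4.5} → 5 values.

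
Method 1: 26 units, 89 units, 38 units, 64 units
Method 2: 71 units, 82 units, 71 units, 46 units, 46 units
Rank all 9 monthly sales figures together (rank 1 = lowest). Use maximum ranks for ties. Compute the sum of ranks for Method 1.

Sorted (ascending): 26, 38, 46, 46, 64, 71, 71, 82, 89
The 2 values of 46 occupy positions 3–4 → each gets rank 4.
The 2 values of 71 occupy positions 6–7 → each gets rank 7.
Method 1 values → pooled ranks: 26→1, 89→9, 38→2, 64→5
Rank sum = 1 + 9 + 2 + 5 = 17

17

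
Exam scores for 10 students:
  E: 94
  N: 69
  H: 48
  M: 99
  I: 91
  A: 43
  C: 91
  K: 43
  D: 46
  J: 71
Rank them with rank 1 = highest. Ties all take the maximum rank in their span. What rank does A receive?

Sorted (descending): 99, 94, 91, 91, 71, 69, 48, 46, 43, 43
The 2 values of 91 occupy positions 3–4 → each gets rank 4.
The 2 values of 43 occupy positions 9–10 → each gets rank 10.
A has value 43 → rank 10.

10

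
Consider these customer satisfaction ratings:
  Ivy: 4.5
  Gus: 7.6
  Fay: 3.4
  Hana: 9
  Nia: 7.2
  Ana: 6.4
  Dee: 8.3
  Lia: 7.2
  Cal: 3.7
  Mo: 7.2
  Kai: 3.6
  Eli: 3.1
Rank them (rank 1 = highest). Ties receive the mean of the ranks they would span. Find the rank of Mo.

Sorted (descending): 9, 8.3, 7.6, 7.2, 7.2, 7.2, 6.4, 4.5, 3.7, 3.6, 3.4, 3.1
The 3 values of 7.2 occupy positions 4–6 → average rank 5.
Mo has value 7.2 → rank 5.

5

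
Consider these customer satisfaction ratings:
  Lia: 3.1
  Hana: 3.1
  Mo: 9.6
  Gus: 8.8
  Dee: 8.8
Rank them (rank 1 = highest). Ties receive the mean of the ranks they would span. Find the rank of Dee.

Sorted (descending): 9.6, 8.8, 8.8, 3.1, 3.1
The 2 values of 8.8 occupy positions 2–3 → average rank (2+3)/2 = 2.5.
The 2 values of 3.1 occupy positions 4–5 → average rank (4+5)/2 = 4.5.
Dee has value 8.8 → rank 2.5.

2.5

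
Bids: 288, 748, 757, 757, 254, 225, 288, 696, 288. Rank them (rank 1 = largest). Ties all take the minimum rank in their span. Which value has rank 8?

Sorted (descending): 757, 757, 748, 696, 288, 288, 288, 254, 225
The 2 values of 757 occupy positions 1–2 → each gets rank 1.
The 3 values of 288 occupy positions 5–7 → each gets rank 5.
Rank 8 → value 254.

254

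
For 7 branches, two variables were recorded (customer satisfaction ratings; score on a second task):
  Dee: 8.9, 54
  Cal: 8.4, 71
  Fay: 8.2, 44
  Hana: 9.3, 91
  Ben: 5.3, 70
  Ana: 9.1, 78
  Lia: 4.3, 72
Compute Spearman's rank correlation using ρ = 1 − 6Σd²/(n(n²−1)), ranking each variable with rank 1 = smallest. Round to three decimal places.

0.464

Ranks of variable 1: 5, 4, 3, 7, 2, 6, 1
Ranks of variable 2: 2, 4, 1, 7, 3, 6, 5
d = r₁ − r₂: 3, 0, 2, 0, -1, 0, -4
d²: 9, 0, 4, 0, 1, 0, 16; Σd² = 30
ρ = 1 − 6·30/(7·48) = 1 − 180/336 = 0.464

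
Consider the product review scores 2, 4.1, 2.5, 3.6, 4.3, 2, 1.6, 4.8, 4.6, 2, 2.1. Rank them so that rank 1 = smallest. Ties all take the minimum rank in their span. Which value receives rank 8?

4.1

Sorted (ascending): 1.6, 2, 2, 2, 2.1, 2.5, 3.6, 4.1, 4.3, 4.6, 4.8
The 3 values of 2 occupy positions 2–4 → each gets rank 2.
Rank 8 → value 4.1.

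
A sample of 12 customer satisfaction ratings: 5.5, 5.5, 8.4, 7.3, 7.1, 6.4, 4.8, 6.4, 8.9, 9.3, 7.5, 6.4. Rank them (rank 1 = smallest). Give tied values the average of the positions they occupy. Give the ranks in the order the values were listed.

Sorted (ascending): 4.8, 5.5, 5.5, 6.4, 6.4, 6.4, 7.1, 7.3, 7.5, 8.4, 8.9, 9.3
The 2 values of 5.5 occupy positions 2–3 → average rank (2+3)/2 = 2.5.
The 3 values of 6.4 occupy positions 4–6 → average rank 5.

2.5, 2.5, 10, 8, 7, 5, 1, 5, 11, 12, 9, 5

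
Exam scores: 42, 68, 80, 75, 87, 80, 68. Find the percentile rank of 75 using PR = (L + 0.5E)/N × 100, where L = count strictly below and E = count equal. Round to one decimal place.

N = 7.
Strictly below 75: 3. Equal to 75: 1.
PR = (3 + 0.5·1)/7 × 100 = 50.0

50.0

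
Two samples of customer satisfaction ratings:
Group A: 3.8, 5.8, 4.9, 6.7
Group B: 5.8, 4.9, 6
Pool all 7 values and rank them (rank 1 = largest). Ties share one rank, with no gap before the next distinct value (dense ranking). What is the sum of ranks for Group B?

9

Sorted (descending): 6.7, 6, 5.8, 5.8, 4.9, 4.9, 3.8
The 2 values of 5.8 share dense rank 3.
The 2 values of 4.9 share dense rank 4.
Remaining distinct values take the next consecutive integers.
Group B values → pooled ranks: 5.8→3, 4.9→4, 6→2
Rank sum = 3 + 4 + 2 = 9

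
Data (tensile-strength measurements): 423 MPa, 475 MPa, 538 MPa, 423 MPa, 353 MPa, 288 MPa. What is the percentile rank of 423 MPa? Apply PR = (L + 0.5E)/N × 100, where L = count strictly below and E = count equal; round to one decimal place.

50.0

N = 6.
Strictly below 423: 2. Equal to 423: 2.
PR = (2 + 0.5·2)/6 × 100 = 50.0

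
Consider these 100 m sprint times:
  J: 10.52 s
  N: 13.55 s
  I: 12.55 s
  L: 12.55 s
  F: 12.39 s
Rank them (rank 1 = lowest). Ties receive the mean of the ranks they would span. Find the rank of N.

Sorted (ascending): 10.52, 12.39, 12.55, 12.55, 13.55
The 2 values of 12.55 occupy positions 3–4 → average rank (3+4)/2 = 3.5.
N has value 13.55 s → rank 5.

5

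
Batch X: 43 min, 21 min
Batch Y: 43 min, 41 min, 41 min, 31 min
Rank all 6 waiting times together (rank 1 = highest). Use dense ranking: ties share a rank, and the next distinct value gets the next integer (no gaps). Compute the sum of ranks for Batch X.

Sorted (descending): 43, 43, 41, 41, 31, 21
The 2 values of 43 share dense rank 1.
The 2 values of 41 share dense rank 2.
Remaining distinct values take the next consecutive integers.
Batch X values → pooled ranks: 43→1, 21→4
Rank sum = 1 + 4 = 5

5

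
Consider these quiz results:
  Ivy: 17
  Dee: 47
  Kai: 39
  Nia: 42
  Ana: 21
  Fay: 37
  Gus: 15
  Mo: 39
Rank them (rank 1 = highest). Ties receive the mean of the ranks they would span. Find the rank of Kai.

Sorted (descending): 47, 42, 39, 39, 37, 21, 17, 15
The 2 values of 39 occupy positions 3–4 → average rank (3+4)/2 = 3.5.
Kai has value 39 → rank 3.5.

3.5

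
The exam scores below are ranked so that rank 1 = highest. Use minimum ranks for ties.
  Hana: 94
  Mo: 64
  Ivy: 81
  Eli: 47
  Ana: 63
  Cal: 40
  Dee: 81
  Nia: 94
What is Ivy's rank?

3

Sorted (descending): 94, 94, 81, 81, 64, 63, 47, 40
The 2 values of 94 occupy positions 1–2 → each gets rank 1.
The 2 values of 81 occupy positions 3–4 → each gets rank 3.
Ivy has value 81 → rank 3.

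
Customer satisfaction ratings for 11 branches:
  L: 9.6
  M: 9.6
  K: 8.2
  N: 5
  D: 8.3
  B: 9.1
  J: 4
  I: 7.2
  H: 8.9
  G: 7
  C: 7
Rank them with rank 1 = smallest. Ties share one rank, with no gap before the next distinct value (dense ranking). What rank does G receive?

Sorted (ascending): 4, 5, 7, 7, 7.2, 8.2, 8.3, 8.9, 9.1, 9.6, 9.6
The 2 values of 7 share dense rank 3.
The 2 values of 9.6 share dense rank 9.
Remaining distinct values take the next consecutive integers.
G has value 7 → rank 3.

3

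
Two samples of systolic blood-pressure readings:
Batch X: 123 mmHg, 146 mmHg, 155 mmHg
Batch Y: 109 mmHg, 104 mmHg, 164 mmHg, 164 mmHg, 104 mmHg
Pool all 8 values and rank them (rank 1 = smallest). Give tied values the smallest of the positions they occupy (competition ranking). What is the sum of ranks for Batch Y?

Sorted (ascending): 104, 104, 109, 123, 146, 155, 164, 164
The 2 values of 104 occupy positions 1–2 → each gets rank 1.
The 2 values of 164 occupy positions 7–8 → each gets rank 7.
Batch Y values → pooled ranks: 109→3, 104→1, 164→7, 164→7, 104→1
Rank sum = 3 + 1 + 7 + 7 + 1 = 19

19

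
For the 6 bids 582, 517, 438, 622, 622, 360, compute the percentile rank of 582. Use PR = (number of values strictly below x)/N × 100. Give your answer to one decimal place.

50.0

N = 6.
Strictly below 582: 3. Equal to 582: 1.
PR = 3/6 × 100 = 50.0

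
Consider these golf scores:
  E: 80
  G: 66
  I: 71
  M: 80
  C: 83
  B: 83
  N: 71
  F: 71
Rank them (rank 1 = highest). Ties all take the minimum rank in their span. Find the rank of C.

1

Sorted (descending): 83, 83, 80, 80, 71, 71, 71, 66
The 2 values of 83 occupy positions 1–2 → each gets rank 1.
The 2 values of 80 occupy positions 3–4 → each gets rank 3.
The 3 values of 71 occupy positions 5–7 → each gets rank 5.
C has value 83 → rank 1.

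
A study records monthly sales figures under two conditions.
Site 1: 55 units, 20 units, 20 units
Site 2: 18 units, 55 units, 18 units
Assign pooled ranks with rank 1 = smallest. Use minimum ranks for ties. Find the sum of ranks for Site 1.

Sorted (ascending): 18, 18, 20, 20, 55, 55
The 2 values of 18 occupy positions 1–2 → each gets rank 1.
The 2 values of 20 occupy positions 3–4 → each gets rank 3.
The 2 values of 55 occupy positions 5–6 → each gets rank 5.
Site 1 values → pooled ranks: 55→5, 20→3, 20→3
Rank sum = 5 + 3 + 3 = 11

11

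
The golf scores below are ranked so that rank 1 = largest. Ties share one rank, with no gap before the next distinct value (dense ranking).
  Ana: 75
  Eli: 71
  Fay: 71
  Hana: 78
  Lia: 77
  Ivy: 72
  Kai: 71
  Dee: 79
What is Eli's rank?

6

Sorted (descending): 79, 78, 77, 75, 72, 71, 71, 71
The 3 values of 71 share dense rank 6.
Remaining distinct values take the next consecutive integers.
Eli has value 71 → rank 6.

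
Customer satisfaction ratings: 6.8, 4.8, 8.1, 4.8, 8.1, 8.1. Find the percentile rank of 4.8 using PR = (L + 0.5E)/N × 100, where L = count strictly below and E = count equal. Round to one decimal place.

16.7

N = 6.
Strictly below 4.8: 0. Equal to 4.8: 2.
PR = (0 + 0.5·2)/6 × 100 = 16.7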